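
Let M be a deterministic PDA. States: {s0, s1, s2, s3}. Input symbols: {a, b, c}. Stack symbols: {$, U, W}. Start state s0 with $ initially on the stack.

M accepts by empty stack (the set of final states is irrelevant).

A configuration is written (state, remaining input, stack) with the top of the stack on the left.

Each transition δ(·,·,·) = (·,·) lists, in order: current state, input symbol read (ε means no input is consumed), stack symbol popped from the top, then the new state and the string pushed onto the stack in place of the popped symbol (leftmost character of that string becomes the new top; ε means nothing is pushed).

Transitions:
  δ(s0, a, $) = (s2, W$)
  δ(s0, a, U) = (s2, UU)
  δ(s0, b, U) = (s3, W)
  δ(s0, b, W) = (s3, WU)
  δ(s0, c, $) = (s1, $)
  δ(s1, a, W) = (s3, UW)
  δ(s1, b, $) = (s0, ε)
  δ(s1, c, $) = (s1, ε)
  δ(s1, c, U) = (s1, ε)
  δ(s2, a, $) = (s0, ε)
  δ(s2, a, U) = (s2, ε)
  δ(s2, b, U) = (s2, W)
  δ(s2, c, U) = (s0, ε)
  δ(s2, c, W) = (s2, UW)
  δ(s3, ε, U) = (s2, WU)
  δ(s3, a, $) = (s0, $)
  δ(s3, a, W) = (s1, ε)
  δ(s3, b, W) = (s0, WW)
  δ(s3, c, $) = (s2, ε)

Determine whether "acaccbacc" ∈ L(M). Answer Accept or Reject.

Accept

(s0, acaccbacc, $)
  read a, top $: go to s2, push W$ → (s2, caccbacc, W$)
  read c, top W: go to s2, push UW → (s2, accbacc, UW$)
  read a, top U: go to s2, push ε → (s2, ccbacc, W$)
  read c, top W: go to s2, push UW → (s2, cbacc, UW$)
  read c, top U: go to s0, push ε → (s0, bacc, W$)
  read b, top W: go to s3, push WU → (s3, acc, WU$)
  read a, top W: go to s1, push ε → (s1, cc, U$)
  read c, top U: go to s1, push ε → (s1, c, $)
  read c, top $: go to s1, push ε → (s1, ε, ε)
All input consumed and the stack is empty.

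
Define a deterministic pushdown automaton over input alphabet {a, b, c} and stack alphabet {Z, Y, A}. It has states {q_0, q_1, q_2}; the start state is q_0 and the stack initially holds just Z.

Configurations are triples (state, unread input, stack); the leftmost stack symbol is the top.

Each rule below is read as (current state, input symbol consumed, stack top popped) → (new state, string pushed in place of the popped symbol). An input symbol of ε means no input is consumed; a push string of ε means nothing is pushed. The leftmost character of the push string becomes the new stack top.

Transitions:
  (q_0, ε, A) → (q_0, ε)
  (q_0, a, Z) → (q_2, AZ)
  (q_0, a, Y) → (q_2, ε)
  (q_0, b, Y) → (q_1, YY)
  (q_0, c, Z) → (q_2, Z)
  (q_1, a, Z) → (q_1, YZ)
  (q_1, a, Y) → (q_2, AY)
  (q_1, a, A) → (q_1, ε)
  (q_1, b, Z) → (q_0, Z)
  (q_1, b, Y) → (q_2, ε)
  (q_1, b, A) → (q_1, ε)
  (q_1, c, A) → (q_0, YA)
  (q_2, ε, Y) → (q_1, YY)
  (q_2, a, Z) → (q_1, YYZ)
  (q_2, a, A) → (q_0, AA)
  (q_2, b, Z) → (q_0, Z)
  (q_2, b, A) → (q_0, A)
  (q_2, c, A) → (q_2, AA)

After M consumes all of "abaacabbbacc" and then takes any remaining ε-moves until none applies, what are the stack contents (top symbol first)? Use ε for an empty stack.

(q_0, abaacabbbacc, Z)
  read a, top Z: go to q_2, push AZ → (q_2, baacabbbacc, AZ)
  read b, top A: go to q_0, push A → (q_0, aacabbbacc, AZ)
  ε-move, top A: go to q_0, push ε → (q_0, aacabbbacc, Z)
  read a, top Z: go to q_2, push AZ → (q_2, acabbbacc, AZ)
  read a, top A: go to q_0, push AA → (q_0, cabbbacc, AAZ)
  ε-move, top A: go to q_0, push ε → (q_0, cabbbacc, AZ)
  ε-move, top A: go to q_0, push ε → (q_0, cabbbacc, Z)
  read c, top Z: go to q_2, push Z → (q_2, abbbacc, Z)
  read a, top Z: go to q_1, push YYZ → (q_1, bbbacc, YYZ)
  read b, top Y: go to q_2, push ε → (q_2, bbacc, YZ)
  ε-move, top Y: go to q_1, push YY → (q_1, bbacc, YYZ)
  read b, top Y: go to q_2, push ε → (q_2, bacc, YZ)
  ε-move, top Y: go to q_1, push YY → (q_1, bacc, YYZ)
  read b, top Y: go to q_2, push ε → (q_2, acc, YZ)
  ε-move, top Y: go to q_1, push YY → (q_1, acc, YYZ)
  read a, top Y: go to q_2, push AY → (q_2, cc, AYYZ)
  read c, top A: go to q_2, push AA → (q_2, c, AAYYZ)
  read c, top A: go to q_2, push AA → (q_2, ε, AAAYYZ)
All input consumed in state q_2 with stack AAAYYZ.

AAAYYZ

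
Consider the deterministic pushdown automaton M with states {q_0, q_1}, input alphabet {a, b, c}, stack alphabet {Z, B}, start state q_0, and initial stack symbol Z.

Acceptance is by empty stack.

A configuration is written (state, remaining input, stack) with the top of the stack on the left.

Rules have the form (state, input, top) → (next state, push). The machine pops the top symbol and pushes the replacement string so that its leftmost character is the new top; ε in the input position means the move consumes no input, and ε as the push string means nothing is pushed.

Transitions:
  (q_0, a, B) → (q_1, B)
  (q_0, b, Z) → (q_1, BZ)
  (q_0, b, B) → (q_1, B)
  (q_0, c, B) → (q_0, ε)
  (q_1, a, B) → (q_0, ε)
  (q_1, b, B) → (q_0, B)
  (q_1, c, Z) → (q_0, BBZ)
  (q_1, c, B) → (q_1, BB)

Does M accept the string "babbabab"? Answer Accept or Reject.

(q_0, babbabab, Z) ⊢ (q_1, abbabab, BZ) ⊢ (q_0, bbabab, Z) ⊢ (q_1, babab, BZ) ⊢ (q_0, abab, BZ) ⊢ (q_1, bab, BZ) ⊢ (q_0, ab, BZ) ⊢ (q_1, b, BZ) ⊢ (q_0, ε, BZ)
All input consumed; stack is BZ, not empty, and no further ε-move applies.

Reject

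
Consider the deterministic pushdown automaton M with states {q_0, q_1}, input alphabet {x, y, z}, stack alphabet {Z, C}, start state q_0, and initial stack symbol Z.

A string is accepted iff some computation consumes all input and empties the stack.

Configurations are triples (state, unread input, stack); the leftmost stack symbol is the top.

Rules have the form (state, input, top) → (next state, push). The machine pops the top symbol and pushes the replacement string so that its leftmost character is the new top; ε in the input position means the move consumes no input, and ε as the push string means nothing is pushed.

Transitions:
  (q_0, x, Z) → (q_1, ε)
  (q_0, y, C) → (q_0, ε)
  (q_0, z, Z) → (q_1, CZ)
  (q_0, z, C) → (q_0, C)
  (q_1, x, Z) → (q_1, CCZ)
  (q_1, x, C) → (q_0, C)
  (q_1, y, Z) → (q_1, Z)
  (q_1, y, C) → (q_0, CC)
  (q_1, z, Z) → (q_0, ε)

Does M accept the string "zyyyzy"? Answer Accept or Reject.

(q_0, zyyyzy, Z) ⊢ (q_1, yyyzy, CZ) ⊢ (q_0, yyzy, CCZ) ⊢ (q_0, yzy, CZ) ⊢ (q_0, zy, Z) ⊢ (q_1, y, CZ) ⊢ (q_0, ε, CCZ)
All input consumed; stack is CCZ, not empty, and no further ε-move applies.

Reject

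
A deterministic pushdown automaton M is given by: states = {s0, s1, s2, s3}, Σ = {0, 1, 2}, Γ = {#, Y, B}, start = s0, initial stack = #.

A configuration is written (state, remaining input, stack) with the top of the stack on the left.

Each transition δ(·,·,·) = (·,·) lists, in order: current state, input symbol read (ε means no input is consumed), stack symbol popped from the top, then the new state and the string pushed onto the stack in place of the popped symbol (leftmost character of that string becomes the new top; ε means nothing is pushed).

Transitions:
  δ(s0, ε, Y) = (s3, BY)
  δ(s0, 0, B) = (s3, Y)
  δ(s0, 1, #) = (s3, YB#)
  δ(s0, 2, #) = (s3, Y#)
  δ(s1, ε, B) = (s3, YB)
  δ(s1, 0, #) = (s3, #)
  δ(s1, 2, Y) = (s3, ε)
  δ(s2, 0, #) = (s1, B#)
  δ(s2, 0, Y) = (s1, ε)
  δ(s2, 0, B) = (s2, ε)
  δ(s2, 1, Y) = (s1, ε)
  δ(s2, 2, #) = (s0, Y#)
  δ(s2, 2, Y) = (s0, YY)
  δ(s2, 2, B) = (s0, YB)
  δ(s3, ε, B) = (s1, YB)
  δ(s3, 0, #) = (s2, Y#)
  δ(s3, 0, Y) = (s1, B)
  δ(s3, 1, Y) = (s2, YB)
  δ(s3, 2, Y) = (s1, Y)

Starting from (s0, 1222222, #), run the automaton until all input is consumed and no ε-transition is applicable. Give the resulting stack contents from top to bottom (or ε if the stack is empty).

(s0, 1222222, #) ⊢ (s3, 222222, YB#) ⊢ (s1, 22222, YB#) ⊢ (s3, 2222, B#) ⊢ (s1, 2222, YB#) ⊢ (s3, 222, B#) ⊢ (s1, 222, YB#) ⊢ (s3, 22, B#) ⊢ (s1, 22, YB#) ⊢ (s3, 2, B#) ⊢ (s1, 2, YB#) ⊢ (s3, ε, B#) ⊢ (s1, ε, YB#)
All input consumed in state s1 with stack YB#.

YB#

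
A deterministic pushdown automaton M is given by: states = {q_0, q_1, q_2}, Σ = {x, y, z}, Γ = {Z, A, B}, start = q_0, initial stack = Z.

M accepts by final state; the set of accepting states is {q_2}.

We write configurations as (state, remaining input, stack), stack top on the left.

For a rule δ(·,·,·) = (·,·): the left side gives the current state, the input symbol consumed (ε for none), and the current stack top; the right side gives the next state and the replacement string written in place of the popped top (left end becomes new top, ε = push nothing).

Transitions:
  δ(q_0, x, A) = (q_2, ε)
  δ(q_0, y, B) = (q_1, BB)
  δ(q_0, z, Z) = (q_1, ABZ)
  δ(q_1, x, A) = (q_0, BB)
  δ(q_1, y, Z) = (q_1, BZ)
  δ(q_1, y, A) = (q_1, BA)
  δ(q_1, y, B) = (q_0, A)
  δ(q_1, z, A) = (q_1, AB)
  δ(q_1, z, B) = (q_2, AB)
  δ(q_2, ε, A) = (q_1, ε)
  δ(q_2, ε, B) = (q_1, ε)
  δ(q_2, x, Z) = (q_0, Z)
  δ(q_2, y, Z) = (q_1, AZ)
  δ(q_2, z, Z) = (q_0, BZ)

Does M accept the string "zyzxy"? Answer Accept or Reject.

Reject

(q_0, zyzxy, Z)
  read z, top Z: go to q_1, push ABZ → (q_1, yzxy, ABZ)
  read y, top A: go to q_1, push BA → (q_1, zxy, BABZ)
  read z, top B: go to q_2, push AB → (q_2, xy, ABABZ)
  ε-move, top A: go to q_1, push ε → (q_1, xy, BABZ)
No transition applies at (q_1, xy, BABZ); input not fully consumed.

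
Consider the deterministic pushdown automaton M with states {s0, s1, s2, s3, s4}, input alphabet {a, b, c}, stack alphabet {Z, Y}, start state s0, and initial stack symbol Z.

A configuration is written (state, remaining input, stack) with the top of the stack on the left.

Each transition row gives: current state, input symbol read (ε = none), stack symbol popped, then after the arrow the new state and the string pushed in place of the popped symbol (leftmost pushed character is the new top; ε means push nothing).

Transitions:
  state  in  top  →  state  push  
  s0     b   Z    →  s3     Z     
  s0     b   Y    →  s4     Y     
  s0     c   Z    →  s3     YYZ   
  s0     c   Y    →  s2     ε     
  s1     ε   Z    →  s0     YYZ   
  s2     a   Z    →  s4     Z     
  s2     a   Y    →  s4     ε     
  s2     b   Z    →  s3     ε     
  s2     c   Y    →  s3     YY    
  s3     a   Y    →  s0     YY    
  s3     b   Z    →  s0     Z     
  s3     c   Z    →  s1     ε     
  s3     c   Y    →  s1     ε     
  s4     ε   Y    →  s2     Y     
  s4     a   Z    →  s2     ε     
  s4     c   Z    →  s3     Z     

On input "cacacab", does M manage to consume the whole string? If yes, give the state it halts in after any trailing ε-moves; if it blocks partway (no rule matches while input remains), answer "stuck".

s2

(s0, cacacab, Z)
  read c, top Z: go to s3, push YYZ → (s3, acacab, YYZ)
  read a, top Y: go to s0, push YY → (s0, cacab, YYYZ)
  read c, top Y: go to s2, push ε → (s2, acab, YYZ)
  read a, top Y: go to s4, push ε → (s4, cab, YZ)
  ε-move, top Y: go to s2, push Y → (s2, cab, YZ)
  read c, top Y: go to s3, push YY → (s3, ab, YYZ)
  read a, top Y: go to s0, push YY → (s0, b, YYYZ)
  read b, top Y: go to s4, push Y → (s4, ε, YYYZ)
  ε-move, top Y: go to s2, push Y → (s2, ε, YYYZ)
All input consumed; M is in state s2.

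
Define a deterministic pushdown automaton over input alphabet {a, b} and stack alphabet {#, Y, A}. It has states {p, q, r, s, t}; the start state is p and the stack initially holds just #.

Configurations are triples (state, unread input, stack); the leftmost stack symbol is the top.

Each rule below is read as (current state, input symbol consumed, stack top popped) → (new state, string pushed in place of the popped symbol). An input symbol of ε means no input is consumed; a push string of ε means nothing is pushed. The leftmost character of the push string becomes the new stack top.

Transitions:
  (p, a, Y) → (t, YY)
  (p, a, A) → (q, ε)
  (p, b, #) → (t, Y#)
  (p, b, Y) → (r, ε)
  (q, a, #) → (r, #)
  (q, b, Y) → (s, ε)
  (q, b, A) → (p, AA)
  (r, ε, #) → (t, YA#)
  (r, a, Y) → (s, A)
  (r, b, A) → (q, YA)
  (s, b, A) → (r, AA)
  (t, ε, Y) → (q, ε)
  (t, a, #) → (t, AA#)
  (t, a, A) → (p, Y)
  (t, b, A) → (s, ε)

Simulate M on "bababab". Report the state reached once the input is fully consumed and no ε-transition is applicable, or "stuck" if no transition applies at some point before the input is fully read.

p

(p, bababab, #) ⊢ (t, ababab, Y#) ⊢ (q, ababab, #) ⊢ (r, babab, #) ⊢ (t, babab, YA#) ⊢ (q, babab, A#) ⊢ (p, abab, AA#) ⊢ (q, bab, A#) ⊢ (p, ab, AA#) ⊢ (q, b, A#) ⊢ (p, ε, AA#)
All input consumed; M is in state p.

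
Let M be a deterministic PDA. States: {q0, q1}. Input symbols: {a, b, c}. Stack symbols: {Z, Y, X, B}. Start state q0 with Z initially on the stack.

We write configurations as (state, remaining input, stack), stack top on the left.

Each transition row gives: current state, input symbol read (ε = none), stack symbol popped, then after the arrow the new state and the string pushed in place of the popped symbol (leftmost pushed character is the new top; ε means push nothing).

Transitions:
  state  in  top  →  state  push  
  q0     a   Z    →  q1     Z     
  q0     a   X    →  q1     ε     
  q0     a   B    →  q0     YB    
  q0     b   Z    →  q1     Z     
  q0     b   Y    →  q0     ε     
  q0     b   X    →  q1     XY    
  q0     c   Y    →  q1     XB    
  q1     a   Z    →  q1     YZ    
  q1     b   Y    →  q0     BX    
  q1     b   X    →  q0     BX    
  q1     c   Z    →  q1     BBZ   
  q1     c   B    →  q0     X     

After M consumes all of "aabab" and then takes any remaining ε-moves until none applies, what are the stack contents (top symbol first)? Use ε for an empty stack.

BXZ

(q0, aabab, Z)
  read a, top Z: go to q1, push Z → (q1, abab, Z)
  read a, top Z: go to q1, push YZ → (q1, bab, YZ)
  read b, top Y: go to q0, push BX → (q0, ab, BXZ)
  read a, top B: go to q0, push YB → (q0, b, YBXZ)
  read b, top Y: go to q0, push ε → (q0, ε, BXZ)
All input consumed in state q0 with stack BXZ.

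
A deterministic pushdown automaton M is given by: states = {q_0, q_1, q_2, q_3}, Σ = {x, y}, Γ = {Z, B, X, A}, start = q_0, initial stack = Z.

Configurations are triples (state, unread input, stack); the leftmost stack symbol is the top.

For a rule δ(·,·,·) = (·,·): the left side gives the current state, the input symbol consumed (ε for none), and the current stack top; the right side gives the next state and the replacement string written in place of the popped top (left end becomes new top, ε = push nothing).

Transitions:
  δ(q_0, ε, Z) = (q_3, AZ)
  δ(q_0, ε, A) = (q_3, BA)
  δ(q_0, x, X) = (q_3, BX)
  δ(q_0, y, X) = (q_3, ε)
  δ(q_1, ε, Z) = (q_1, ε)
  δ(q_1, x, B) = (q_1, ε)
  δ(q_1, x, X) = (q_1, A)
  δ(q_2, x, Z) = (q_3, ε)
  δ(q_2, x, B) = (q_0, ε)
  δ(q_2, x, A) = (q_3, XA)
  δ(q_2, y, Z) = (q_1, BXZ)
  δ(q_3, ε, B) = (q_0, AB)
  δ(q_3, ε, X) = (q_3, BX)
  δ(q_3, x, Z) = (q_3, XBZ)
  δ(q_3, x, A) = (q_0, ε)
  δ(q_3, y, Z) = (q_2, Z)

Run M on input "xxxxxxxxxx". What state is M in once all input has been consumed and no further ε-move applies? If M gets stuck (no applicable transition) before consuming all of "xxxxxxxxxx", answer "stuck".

q_3

(q_0, xxxxxxxxxx, Z)
  ε-move, top Z: go to q_3, push AZ → (q_3, xxxxxxxxxx, AZ)
  read x, top A: go to q_0, push ε → (q_0, xxxxxxxxx, Z)
  ε-move, top Z: go to q_3, push AZ → (q_3, xxxxxxxxx, AZ)
  read x, top A: go to q_0, push ε → (q_0, xxxxxxxx, Z)
  ε-move, top Z: go to q_3, push AZ → (q_3, xxxxxxxx, AZ)
  read x, top A: go to q_0, push ε → (q_0, xxxxxxx, Z)
  ε-move, top Z: go to q_3, push AZ → (q_3, xxxxxxx, AZ)
  read x, top A: go to q_0, push ε → (q_0, xxxxxx, Z)
  ε-move, top Z: go to q_3, push AZ → (q_3, xxxxxx, AZ)
  read x, top A: go to q_0, push ε → (q_0, xxxxx, Z)
  ε-move, top Z: go to q_3, push AZ → (q_3, xxxxx, AZ)
  read x, top A: go to q_0, push ε → (q_0, xxxx, Z)
  ε-move, top Z: go to q_3, push AZ → (q_3, xxxx, AZ)
  read x, top A: go to q_0, push ε → (q_0, xxx, Z)
  ε-move, top Z: go to q_3, push AZ → (q_3, xxx, AZ)
  read x, top A: go to q_0, push ε → (q_0, xx, Z)
  ε-move, top Z: go to q_3, push AZ → (q_3, xx, AZ)
  read x, top A: go to q_0, push ε → (q_0, x, Z)
  ε-move, top Z: go to q_3, push AZ → (q_3, x, AZ)
  read x, top A: go to q_0, push ε → (q_0, ε, Z)
  ε-move, top Z: go to q_3, push AZ → (q_3, ε, AZ)
All input consumed; M is in state q_3.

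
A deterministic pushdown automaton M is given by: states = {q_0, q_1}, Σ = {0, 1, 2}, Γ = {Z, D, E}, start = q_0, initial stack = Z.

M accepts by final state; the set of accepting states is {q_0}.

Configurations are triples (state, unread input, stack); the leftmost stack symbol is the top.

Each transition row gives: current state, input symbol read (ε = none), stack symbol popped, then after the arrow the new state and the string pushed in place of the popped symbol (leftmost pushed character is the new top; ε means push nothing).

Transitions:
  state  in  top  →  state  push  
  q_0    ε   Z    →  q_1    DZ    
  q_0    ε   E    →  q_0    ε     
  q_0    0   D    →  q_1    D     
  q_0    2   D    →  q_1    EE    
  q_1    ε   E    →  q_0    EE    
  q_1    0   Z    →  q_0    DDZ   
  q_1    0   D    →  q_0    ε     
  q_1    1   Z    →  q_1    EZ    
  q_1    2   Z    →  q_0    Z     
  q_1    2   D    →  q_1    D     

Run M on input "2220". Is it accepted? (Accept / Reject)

(q_0, 2220, Z)
  ε-move, top Z: go to q_1, push DZ → (q_1, 2220, DZ)
  read 2, top D: go to q_1, push D → (q_1, 220, DZ)
  read 2, top D: go to q_1, push D → (q_1, 20, DZ)
  read 2, top D: go to q_1, push D → (q_1, 0, DZ)
  read 0, top D: go to q_0, push ε → (q_0, ε, Z)
All input consumed; state q_0 ∈ F.

Accept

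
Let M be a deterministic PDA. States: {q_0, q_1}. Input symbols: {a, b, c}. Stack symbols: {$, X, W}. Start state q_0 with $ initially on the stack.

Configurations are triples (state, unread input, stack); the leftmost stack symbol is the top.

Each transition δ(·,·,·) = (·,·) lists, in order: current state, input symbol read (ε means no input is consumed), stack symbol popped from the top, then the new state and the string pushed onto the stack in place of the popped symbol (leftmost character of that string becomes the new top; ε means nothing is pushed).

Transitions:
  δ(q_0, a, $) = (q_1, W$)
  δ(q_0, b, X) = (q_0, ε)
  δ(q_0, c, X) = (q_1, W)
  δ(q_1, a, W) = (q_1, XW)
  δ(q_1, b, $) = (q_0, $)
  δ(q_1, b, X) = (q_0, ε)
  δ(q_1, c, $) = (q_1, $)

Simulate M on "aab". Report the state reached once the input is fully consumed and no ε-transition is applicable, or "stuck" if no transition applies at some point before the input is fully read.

q_0

(q_0, aab, $)
  read a, top $: go to q_1, push W$ → (q_1, ab, W$)
  read a, top W: go to q_1, push XW → (q_1, b, XW$)
  read b, top X: go to q_0, push ε → (q_0, ε, W$)
All input consumed; M is in state q_0.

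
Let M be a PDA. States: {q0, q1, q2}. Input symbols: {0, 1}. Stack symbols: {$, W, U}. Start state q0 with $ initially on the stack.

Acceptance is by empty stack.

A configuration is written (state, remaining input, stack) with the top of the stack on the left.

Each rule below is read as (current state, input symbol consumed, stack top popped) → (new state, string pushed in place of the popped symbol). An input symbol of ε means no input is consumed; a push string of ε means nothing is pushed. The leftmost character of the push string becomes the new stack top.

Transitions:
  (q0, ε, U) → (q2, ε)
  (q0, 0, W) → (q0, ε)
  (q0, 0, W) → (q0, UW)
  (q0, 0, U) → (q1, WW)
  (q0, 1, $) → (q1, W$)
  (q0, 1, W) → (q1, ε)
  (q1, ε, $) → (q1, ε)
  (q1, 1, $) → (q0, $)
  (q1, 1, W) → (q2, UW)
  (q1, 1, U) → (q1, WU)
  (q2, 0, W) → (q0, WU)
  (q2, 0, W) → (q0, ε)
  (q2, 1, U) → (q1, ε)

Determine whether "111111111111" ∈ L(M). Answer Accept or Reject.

Reject

No computation consumes all input and empties the stack.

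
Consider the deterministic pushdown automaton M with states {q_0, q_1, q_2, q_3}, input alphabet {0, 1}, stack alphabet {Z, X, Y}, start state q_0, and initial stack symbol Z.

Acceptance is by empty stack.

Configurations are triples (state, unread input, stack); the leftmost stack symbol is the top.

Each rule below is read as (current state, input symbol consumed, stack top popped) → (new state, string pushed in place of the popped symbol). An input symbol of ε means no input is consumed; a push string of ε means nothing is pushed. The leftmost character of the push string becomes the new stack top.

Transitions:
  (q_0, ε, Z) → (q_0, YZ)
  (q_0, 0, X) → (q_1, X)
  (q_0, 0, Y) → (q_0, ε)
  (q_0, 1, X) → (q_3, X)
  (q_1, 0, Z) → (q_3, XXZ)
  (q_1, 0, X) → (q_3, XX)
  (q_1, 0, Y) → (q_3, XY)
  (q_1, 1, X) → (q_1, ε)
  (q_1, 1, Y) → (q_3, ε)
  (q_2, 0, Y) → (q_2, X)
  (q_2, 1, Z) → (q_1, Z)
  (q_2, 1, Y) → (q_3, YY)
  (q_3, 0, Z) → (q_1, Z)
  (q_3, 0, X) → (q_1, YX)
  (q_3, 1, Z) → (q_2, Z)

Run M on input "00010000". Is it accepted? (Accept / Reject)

Reject

(q_0, 00010000, Z)
  ε-move, top Z: go to q_0, push YZ → (q_0, 00010000, YZ)
  read 0, top Y: go to q_0, push ε → (q_0, 0010000, Z)
  ε-move, top Z: go to q_0, push YZ → (q_0, 0010000, YZ)
  read 0, top Y: go to q_0, push ε → (q_0, 010000, Z)
  ε-move, top Z: go to q_0, push YZ → (q_0, 010000, YZ)
  read 0, top Y: go to q_0, push ε → (q_0, 10000, Z)
  ε-move, top Z: go to q_0, push YZ → (q_0, 10000, YZ)
No transition applies at (q_0, 10000, YZ); input not fully consumed.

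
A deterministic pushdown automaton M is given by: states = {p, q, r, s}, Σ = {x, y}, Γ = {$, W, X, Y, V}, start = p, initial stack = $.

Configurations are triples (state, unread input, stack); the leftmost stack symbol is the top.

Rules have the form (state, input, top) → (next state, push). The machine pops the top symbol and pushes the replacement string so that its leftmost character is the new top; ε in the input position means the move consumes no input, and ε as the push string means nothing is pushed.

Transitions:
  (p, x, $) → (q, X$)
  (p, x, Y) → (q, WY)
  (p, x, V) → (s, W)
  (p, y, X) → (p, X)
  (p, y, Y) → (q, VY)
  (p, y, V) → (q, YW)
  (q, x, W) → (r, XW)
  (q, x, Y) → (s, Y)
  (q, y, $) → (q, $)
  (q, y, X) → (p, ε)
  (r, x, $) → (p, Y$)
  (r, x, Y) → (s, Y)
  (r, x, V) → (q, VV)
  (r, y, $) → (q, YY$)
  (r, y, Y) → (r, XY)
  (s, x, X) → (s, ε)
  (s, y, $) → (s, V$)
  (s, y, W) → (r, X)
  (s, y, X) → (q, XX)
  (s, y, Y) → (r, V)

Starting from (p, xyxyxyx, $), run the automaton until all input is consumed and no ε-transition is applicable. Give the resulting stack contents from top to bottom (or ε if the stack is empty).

(p, xyxyxyx, $)
  read x, top $: go to q, push X$ → (q, yxyxyx, X$)
  read y, top X: go to p, push ε → (p, xyxyx, $)
  read x, top $: go to q, push X$ → (q, yxyx, X$)
  read y, top X: go to p, push ε → (p, xyx, $)
  read x, top $: go to q, push X$ → (q, yx, X$)
  read y, top X: go to p, push ε → (p, x, $)
  read x, top $: go to q, push X$ → (q, ε, X$)
All input consumed in state q with stack X$.

X$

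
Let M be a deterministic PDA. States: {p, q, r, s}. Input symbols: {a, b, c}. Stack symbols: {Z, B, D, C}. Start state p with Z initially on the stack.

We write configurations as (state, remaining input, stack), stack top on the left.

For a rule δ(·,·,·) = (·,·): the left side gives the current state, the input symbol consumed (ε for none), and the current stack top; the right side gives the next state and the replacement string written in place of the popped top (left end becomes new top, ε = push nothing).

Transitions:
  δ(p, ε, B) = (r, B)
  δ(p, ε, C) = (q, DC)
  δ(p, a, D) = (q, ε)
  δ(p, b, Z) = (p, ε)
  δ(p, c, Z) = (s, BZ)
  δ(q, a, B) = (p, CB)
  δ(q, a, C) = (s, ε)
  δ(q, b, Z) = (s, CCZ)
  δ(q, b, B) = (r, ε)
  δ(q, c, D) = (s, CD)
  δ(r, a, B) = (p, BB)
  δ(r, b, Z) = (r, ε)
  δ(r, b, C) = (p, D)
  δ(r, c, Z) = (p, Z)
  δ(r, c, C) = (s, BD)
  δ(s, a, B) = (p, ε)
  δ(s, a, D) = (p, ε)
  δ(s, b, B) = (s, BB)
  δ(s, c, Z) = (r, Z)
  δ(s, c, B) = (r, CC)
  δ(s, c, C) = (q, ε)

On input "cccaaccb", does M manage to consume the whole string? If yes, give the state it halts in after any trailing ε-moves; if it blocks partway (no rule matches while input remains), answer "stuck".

(p, cccaaccb, Z) ⊢ (s, ccaaccb, BZ) ⊢ (r, caaccb, CCZ) ⊢ (s, aaccb, BDCZ) ⊢ (p, accb, DCZ) ⊢ (q, ccb, CZ)
No transition for (q, c, top C); M blocks with input ccb remaining.

stuck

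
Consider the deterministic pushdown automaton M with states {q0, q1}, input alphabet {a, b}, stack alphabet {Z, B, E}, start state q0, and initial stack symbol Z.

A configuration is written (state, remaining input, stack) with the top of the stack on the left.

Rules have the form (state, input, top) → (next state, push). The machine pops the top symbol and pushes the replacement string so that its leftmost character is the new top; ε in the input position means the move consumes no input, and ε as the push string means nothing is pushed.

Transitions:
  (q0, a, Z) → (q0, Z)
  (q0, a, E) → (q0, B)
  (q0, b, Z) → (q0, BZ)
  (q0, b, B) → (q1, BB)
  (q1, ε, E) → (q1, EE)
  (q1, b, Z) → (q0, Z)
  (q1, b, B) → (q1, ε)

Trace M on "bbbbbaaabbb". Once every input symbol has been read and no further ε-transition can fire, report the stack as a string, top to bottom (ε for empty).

BZ

(q0, bbbbbaaabbb, Z) ⊢ (q0, bbbbaaabbb, BZ) ⊢ (q1, bbbaaabbb, BBZ) ⊢ (q1, bbaaabbb, BZ) ⊢ (q1, baaabbb, Z) ⊢ (q0, aaabbb, Z) ⊢ (q0, aabbb, Z) ⊢ (q0, abbb, Z) ⊢ (q0, bbb, Z) ⊢ (q0, bb, BZ) ⊢ (q1, b, BBZ) ⊢ (q1, ε, BZ)
All input consumed in state q1 with stack BZ.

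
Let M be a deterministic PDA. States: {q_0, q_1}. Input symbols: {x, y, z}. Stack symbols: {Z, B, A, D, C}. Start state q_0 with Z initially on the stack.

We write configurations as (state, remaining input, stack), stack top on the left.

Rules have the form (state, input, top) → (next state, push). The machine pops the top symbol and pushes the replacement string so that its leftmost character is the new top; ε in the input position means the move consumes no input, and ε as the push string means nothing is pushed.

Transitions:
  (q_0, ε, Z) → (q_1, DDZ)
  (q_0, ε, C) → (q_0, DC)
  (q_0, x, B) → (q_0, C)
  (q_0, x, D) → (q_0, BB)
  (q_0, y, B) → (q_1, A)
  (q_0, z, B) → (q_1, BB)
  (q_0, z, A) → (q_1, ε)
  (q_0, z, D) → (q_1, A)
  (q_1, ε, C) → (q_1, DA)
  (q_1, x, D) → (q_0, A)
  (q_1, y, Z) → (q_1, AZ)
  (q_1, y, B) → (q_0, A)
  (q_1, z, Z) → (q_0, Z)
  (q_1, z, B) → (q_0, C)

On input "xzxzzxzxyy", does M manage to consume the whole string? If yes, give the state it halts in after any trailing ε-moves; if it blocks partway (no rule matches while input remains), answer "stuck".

(q_0, xzxzzxzxyy, Z)
  ε-move, top Z: go to q_1, push DDZ → (q_1, xzxzzxzxyy, DDZ)
  read x, top D: go to q_0, push A → (q_0, zxzzxzxyy, ADZ)
  read z, top A: go to q_1, push ε → (q_1, xzzxzxyy, DZ)
  read x, top D: go to q_0, push A → (q_0, zzxzxyy, AZ)
  read z, top A: go to q_1, push ε → (q_1, zxzxyy, Z)
  read z, top Z: go to q_0, push Z → (q_0, xzxyy, Z)
  ε-move, top Z: go to q_1, push DDZ → (q_1, xzxyy, DDZ)
  read x, top D: go to q_0, push A → (q_0, zxyy, ADZ)
  read z, top A: go to q_1, push ε → (q_1, xyy, DZ)
  read x, top D: go to q_0, push A → (q_0, yy, AZ)
No transition for (q_0, y, top A); M blocks with input yy remaining.

stuck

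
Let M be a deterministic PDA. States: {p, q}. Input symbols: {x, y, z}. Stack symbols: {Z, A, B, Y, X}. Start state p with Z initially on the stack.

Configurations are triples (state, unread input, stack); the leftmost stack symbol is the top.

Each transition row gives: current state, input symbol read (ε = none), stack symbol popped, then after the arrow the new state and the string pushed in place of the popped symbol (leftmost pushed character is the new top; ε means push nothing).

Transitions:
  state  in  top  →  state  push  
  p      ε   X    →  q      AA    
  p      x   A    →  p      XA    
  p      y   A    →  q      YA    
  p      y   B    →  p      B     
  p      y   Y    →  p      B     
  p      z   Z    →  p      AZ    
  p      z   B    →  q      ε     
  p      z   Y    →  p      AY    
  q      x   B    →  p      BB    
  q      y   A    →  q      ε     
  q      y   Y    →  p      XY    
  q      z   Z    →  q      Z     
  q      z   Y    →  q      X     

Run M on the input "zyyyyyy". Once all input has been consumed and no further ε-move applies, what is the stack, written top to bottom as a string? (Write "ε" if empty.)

(p, zyyyyyy, Z)
  read z, top Z: go to p, push AZ → (p, yyyyyy, AZ)
  read y, top A: go to q, push YA → (q, yyyyy, YAZ)
  read y, top Y: go to p, push XY → (p, yyyy, XYAZ)
  ε-move, top X: go to q, push AA → (q, yyyy, AAYAZ)
  read y, top A: go to q, push ε → (q, yyy, AYAZ)
  read y, top A: go to q, push ε → (q, yy, YAZ)
  read y, top Y: go to p, push XY → (p, y, XYAZ)
  ε-move, top X: go to q, push AA → (q, y, AAYAZ)
  read y, top A: go to q, push ε → (q, ε, AYAZ)
All input consumed in state q with stack AYAZ.

AYAZ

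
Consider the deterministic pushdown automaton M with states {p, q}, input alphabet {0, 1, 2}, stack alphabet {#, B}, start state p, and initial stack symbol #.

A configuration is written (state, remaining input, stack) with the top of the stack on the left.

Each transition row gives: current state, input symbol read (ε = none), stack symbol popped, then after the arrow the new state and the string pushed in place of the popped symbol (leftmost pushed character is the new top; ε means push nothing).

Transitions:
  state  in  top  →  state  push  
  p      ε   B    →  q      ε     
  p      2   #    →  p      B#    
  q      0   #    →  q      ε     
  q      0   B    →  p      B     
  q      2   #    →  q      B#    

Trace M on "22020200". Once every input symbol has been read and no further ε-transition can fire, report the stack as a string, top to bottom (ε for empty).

(p, 22020200, #)
  read 2, top #: go to p, push B# → (p, 2020200, B#)
  ε-move, top B: go to q, push ε → (q, 2020200, #)
  read 2, top #: go to q, push B# → (q, 020200, B#)
  read 0, top B: go to p, push B → (p, 20200, B#)
  ε-move, top B: go to q, push ε → (q, 20200, #)
  read 2, top #: go to q, push B# → (q, 0200, B#)
  read 0, top B: go to p, push B → (p, 200, B#)
  ε-move, top B: go to q, push ε → (q, 200, #)
  read 2, top #: go to q, push B# → (q, 00, B#)
  read 0, top B: go to p, push B → (p, 0, B#)
  ε-move, top B: go to q, push ε → (q, 0, #)
  read 0, top #: go to q, push ε → (q, ε, ε)
All input consumed in state q with stack ε.

ε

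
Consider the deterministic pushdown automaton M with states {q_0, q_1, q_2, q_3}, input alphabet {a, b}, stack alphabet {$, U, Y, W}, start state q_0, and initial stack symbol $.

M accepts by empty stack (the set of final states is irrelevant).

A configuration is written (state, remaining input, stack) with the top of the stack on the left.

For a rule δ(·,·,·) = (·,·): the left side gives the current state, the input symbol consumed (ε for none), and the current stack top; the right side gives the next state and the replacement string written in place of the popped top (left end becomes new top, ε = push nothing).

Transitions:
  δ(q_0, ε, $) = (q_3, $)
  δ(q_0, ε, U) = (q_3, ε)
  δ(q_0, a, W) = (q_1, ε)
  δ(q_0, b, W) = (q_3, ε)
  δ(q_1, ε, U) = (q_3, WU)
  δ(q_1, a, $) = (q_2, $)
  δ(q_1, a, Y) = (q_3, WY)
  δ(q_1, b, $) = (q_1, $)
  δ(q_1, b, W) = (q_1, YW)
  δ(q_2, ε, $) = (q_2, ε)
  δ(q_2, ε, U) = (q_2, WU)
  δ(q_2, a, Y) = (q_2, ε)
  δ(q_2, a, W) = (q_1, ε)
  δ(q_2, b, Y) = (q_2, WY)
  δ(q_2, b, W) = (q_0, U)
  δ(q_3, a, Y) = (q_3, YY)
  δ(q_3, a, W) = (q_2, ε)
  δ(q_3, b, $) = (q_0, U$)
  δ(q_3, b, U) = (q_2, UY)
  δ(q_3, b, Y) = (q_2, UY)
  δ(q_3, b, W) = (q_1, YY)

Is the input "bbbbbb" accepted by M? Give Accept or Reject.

(q_0, bbbbbb, $) ⊢ (q_3, bbbbbb, $) ⊢ (q_0, bbbbb, U$) ⊢ (q_3, bbbbb, $) ⊢ (q_0, bbbb, U$) ⊢ (q_3, bbbb, $) ⊢ (q_0, bbb, U$) ⊢ (q_3, bbb, $) ⊢ (q_0, bb, U$) ⊢ (q_3, bb, $) ⊢ (q_0, b, U$) ⊢ (q_3, b, $) ⊢ (q_0, ε, U$) ⊢ (q_3, ε, $)
All input consumed; stack is $, not empty, and no further ε-move applies.

Reject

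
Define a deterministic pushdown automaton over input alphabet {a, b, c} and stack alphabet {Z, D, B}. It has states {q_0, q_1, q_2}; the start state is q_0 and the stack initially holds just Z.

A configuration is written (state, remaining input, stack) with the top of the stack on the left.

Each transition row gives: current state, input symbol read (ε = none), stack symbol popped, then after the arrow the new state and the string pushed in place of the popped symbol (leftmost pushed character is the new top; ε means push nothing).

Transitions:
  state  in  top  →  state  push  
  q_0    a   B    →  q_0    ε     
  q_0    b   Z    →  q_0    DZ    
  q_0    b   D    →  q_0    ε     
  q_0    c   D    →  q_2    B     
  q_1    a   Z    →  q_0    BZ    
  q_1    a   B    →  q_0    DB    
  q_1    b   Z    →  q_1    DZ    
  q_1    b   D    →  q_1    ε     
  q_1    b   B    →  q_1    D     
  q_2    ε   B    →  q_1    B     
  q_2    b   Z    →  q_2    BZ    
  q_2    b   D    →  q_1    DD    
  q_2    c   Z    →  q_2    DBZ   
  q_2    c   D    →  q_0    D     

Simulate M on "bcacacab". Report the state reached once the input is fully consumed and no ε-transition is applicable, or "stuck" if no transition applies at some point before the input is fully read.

q_0

(q_0, bcacacab, Z)
  read b, top Z: go to q_0, push DZ → (q_0, cacacab, DZ)
  read c, top D: go to q_2, push B → (q_2, acacab, BZ)
  ε-move, top B: go to q_1, push B → (q_1, acacab, BZ)
  read a, top B: go to q_0, push DB → (q_0, cacab, DBZ)
  read c, top D: go to q_2, push B → (q_2, acab, BBZ)
  ε-move, top B: go to q_1, push B → (q_1, acab, BBZ)
  read a, top B: go to q_0, push DB → (q_0, cab, DBBZ)
  read c, top D: go to q_2, push B → (q_2, ab, BBBZ)
  ε-move, top B: go to q_1, push B → (q_1, ab, BBBZ)
  read a, top B: go to q_0, push DB → (q_0, b, DBBBZ)
  read b, top D: go to q_0, push ε → (q_0, ε, BBBZ)
All input consumed; M is in state q_0.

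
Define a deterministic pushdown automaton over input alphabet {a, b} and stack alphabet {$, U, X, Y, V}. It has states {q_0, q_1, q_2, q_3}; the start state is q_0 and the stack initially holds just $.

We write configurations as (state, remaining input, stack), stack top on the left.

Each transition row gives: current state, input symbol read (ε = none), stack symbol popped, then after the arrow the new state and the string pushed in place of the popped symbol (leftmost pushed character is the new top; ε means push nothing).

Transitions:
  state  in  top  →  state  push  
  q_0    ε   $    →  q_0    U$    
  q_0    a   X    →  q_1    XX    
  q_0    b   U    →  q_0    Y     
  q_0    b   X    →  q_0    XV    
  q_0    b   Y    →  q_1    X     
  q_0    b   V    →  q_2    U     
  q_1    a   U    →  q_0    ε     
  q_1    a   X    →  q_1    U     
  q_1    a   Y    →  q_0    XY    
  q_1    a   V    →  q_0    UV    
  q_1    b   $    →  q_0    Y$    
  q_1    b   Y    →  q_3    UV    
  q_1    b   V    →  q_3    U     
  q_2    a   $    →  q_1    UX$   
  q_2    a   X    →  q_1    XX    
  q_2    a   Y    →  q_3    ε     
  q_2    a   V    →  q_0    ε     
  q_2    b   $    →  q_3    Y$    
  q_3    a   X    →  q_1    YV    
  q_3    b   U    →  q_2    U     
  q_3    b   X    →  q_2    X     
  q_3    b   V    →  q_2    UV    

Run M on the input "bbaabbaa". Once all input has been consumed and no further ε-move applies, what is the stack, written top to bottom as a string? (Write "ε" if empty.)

U$

(q_0, bbaabbaa, $)
  ε-move, top $: go to q_0, push U$ → (q_0, bbaabbaa, U$)
  read b, top U: go to q_0, push Y → (q_0, baabbaa, Y$)
  read b, top Y: go to q_1, push X → (q_1, aabbaa, X$)
  read a, top X: go to q_1, push U → (q_1, abbaa, U$)
  read a, top U: go to q_0, push ε → (q_0, bbaa, $)
  ε-move, top $: go to q_0, push U$ → (q_0, bbaa, U$)
  read b, top U: go to q_0, push Y → (q_0, baa, Y$)
  read b, top Y: go to q_1, push X → (q_1, aa, X$)
  read a, top X: go to q_1, push U → (q_1, a, U$)
  read a, top U: go to q_0, push ε → (q_0, ε, $)
  ε-move, top $: go to q_0, push U$ → (q_0, ε, U$)
All input consumed in state q_0 with stack U$.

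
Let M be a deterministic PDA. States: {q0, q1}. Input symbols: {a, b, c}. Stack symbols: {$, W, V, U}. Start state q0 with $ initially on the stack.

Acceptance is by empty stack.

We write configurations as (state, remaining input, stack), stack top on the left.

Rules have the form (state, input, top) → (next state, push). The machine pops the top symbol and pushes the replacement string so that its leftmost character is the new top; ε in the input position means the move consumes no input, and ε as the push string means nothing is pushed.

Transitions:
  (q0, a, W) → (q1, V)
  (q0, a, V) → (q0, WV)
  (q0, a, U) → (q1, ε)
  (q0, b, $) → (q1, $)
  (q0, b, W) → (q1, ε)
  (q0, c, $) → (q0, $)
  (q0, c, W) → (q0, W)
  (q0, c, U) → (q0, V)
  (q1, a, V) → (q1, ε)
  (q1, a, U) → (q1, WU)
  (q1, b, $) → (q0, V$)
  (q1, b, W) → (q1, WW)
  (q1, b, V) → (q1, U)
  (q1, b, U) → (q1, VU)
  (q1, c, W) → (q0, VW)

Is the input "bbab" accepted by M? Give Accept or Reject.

Reject

(q0, bbab, $)
  read b, top $: go to q1, push $ → (q1, bab, $)
  read b, top $: go to q0, push V$ → (q0, ab, V$)
  read a, top V: go to q0, push WV → (q0, b, WV$)
  read b, top W: go to q1, push ε → (q1, ε, V$)
All input consumed; stack is V$, not empty, and no further ε-move applies.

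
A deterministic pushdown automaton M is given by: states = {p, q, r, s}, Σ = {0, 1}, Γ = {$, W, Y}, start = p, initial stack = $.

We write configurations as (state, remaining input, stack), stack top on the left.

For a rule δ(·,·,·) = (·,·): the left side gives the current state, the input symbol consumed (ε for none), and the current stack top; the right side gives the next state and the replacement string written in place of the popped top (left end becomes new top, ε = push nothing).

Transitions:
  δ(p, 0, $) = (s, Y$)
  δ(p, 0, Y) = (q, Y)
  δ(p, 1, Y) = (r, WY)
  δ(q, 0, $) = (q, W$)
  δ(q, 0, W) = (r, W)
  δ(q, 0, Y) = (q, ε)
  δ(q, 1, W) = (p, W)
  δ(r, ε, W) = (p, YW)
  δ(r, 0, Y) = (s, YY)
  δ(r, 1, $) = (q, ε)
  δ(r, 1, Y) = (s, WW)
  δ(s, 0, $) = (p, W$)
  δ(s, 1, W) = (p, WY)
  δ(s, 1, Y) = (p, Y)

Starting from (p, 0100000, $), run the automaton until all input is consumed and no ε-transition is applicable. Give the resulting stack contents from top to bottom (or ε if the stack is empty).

(p, 0100000, $) ⊢ (s, 100000, Y$) ⊢ (p, 00000, Y$) ⊢ (q, 0000, Y$) ⊢ (q, 000, $) ⊢ (q, 00, W$) ⊢ (r, 0, W$) ⊢ (p, 0, YW$) ⊢ (q, ε, YW$)
All input consumed in state q with stack YW$.

YW$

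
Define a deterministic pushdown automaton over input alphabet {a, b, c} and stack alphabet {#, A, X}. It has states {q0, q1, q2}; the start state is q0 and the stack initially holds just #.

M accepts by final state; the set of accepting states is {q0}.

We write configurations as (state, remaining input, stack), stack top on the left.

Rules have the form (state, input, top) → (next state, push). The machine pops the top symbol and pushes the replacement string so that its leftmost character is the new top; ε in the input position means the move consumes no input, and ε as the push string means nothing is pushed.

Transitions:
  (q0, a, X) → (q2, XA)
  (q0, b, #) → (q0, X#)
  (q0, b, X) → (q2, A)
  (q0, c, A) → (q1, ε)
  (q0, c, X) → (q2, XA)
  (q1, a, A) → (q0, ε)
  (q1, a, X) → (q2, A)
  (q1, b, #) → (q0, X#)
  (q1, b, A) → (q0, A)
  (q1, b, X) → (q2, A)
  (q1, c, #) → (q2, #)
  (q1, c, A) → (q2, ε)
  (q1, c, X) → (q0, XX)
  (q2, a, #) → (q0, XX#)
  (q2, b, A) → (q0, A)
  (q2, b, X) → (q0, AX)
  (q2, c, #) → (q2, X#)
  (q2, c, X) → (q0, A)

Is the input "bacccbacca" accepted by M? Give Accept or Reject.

(q0, bacccbacca, #)
  read b, top #: go to q0, push X# → (q0, acccbacca, X#)
  read a, top X: go to q2, push XA → (q2, cccbacca, XA#)
  read c, top X: go to q0, push A → (q0, ccbacca, AA#)
  read c, top A: go to q1, push ε → (q1, cbacca, A#)
  read c, top A: go to q2, push ε → (q2, bacca, #)
No transition applies at (q2, bacca, #); input not fully consumed.

Reject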